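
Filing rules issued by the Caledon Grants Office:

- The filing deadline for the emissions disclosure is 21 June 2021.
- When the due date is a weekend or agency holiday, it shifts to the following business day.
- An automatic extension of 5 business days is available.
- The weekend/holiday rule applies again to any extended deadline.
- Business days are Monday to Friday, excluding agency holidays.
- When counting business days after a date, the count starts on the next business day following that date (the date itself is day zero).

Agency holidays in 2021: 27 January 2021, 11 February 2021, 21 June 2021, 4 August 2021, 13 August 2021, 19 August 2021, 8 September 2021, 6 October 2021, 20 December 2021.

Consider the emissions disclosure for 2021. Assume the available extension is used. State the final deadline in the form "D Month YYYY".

Start from the fixed due date, 21 June 2021.
21 June 2021 is a listed holiday; the next business day is 22 June 2021 (Tuesday).
Counting 5 further business days from 22 June 2021 reaches 29 June 2021.
29 June 2021 is a Tuesday and not a listed holiday, so it stands.
So the filing is due 29 June 2021.

29 June 2021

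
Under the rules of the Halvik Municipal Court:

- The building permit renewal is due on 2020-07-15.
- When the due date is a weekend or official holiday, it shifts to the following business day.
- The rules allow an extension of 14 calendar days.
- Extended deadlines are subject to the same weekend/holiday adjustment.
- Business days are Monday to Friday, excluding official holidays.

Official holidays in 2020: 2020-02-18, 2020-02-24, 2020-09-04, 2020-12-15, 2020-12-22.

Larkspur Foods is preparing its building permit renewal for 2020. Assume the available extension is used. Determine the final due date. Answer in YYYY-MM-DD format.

The statutory due date is 2020-07-15.
Since 2020-07-15 is a Wednesday and not a holiday, the date is unchanged.
With the 14-day extension, 2020-07-15 becomes 2020-07-29.
2020-07-29 is a Wednesday and not a listed holiday, so it stands.
Final deadline: 2020-07-29.

2020-07-29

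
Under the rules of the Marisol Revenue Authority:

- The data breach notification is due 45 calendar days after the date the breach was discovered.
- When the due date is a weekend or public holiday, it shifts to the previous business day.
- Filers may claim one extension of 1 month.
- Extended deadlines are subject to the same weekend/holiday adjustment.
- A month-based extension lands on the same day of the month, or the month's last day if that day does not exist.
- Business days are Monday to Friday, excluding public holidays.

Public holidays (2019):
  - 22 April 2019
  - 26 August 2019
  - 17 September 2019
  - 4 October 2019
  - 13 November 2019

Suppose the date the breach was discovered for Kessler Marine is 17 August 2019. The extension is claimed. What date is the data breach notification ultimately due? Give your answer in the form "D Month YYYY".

Adding 45 calendar days to 17 August 2019 gives 1 October 2019.
1 October 2019 (Tuesday) is already a business day.
Applying the 1 month extension: 1 month after 1 October 2019 is 1 November 2019.
1 November 2019 (Friday) is already a business day.
So the filing is due 1 November 2019.

1 November 2019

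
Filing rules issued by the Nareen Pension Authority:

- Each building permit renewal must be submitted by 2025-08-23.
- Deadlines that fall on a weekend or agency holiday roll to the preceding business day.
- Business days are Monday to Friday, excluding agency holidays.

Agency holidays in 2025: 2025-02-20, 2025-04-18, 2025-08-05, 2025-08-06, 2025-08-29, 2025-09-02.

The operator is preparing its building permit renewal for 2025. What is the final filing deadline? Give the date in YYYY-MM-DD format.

2025-08-22

Start from the fixed due date, 2025-08-23.
Because 2025-08-23 is a Saturday, the deadline becomes 2025-08-22 (Friday).
Final deadline: 2025-08-22.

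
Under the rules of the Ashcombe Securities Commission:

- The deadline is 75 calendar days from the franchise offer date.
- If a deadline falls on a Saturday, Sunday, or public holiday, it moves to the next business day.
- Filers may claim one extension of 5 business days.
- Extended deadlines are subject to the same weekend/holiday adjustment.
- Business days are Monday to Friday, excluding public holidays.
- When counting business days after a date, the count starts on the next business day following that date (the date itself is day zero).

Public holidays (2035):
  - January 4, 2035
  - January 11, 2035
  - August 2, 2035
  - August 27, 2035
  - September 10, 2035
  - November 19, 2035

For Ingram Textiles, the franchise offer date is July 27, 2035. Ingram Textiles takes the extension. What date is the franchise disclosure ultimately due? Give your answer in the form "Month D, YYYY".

October 17, 2035

From July 27, 2035, 75 calendar days later is October 10, 2035.
October 10, 2035 is a Wednesday and not a listed holiday, so it stands.
Counting 5 further business days from October 10, 2035 reaches October 17, 2035.
October 17, 2035 falls on a Wednesday, which is a business day, so no adjustment is needed.
Deadline: October 17, 2035.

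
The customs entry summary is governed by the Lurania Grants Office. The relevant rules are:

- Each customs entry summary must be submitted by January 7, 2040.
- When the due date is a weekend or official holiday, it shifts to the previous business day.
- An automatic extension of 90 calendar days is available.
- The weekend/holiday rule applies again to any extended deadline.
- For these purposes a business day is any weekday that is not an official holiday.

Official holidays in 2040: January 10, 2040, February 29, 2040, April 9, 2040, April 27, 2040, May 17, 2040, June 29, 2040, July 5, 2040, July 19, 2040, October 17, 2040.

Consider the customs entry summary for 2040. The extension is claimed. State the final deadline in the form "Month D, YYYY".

April 5, 2040

Start from the fixed due date, January 7, 2040.
January 7, 2040 is a Saturday; the preceding business day is January 6, 2040 (Friday).
The 90-calendar-day extension moves the deadline from January 6, 2040 to April 5, 2040.
April 5, 2040 falls on a Thursday, which is a business day, so no adjustment is needed.
The final due date is April 5, 2040.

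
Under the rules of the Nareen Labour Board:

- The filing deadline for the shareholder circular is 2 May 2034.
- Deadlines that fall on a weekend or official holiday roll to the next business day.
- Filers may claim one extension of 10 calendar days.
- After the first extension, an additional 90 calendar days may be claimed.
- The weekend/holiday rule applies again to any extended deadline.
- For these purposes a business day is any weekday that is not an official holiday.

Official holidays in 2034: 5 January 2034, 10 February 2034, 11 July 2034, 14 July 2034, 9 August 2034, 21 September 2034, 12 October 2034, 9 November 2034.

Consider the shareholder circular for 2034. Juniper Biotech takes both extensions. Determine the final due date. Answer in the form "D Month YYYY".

Start from the fixed due date, 2 May 2034.
2 May 2034 is a Tuesday and not a listed holiday, so it stands.
The 10-calendar-day extension moves the deadline from 2 May 2034 to 12 May 2034.
Since 12 May 2034 is a Friday and not a holiday, the date is unchanged.
The 90-calendar-day extension moves the deadline from 12 May 2034 to 10 August 2034.
10 August 2034 (Thursday) is already a business day.
The final due date is 10 August 2034.

10 August 2034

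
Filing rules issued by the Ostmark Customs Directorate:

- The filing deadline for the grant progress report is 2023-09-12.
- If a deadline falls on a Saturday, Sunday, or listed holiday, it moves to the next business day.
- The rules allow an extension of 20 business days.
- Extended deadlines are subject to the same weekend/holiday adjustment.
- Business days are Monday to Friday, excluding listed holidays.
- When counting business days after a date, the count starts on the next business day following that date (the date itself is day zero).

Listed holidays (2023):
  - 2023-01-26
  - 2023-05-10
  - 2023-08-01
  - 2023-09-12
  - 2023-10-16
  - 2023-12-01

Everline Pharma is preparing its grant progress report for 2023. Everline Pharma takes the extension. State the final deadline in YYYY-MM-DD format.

The statutory due date is 2023-09-12.
2023-09-12 falls on a listed holiday. Rolling to the next business day gives 2023-09-13, a Wednesday.
Counting 20 further business days from 2023-09-13 reaches 2023-10-11.
2023-10-11 falls on a Wednesday, which is a business day, so no adjustment is needed.
The final due date is 2023-10-11.

2023-10-11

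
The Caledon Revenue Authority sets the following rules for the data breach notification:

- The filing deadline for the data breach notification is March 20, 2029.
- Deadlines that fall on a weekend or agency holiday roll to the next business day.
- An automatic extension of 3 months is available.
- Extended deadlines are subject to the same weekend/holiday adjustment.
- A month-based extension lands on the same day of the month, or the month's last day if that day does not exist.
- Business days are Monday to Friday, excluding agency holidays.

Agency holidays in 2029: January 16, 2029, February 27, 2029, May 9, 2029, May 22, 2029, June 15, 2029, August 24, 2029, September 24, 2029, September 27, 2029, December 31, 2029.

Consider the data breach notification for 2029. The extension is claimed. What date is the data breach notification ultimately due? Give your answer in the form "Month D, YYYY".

The stated deadline is March 20, 2029.
March 20, 2029 is a Tuesday and not a listed holiday, so it stands.
The 3 months extension carries March 20, 2029 to June 20, 2029.
June 20, 2029 (Wednesday) is already a business day.
The final due date is June 20, 2029.

June 20, 2029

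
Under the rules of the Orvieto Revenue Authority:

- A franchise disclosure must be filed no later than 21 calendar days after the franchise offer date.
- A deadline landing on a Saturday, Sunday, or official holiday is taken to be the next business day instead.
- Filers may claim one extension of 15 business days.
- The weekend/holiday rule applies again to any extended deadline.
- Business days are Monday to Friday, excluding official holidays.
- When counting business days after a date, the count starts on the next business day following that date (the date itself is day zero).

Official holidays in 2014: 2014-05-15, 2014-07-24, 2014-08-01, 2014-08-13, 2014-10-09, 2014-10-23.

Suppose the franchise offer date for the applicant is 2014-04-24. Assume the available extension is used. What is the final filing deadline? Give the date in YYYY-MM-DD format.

From 2014-04-24, 21 calendar days later is 2014-05-15.
2014-05-15 is a listed holiday, so it moves to the next business day, 2014-05-16 (Friday).
Applying the 15-business-day extension: 15 business days after 2014-05-16 is 2014-06-06.
Since 2014-06-06 is a Friday and not a holiday, the date is unchanged.
Final deadline: 2014-06-06.

2014-06-06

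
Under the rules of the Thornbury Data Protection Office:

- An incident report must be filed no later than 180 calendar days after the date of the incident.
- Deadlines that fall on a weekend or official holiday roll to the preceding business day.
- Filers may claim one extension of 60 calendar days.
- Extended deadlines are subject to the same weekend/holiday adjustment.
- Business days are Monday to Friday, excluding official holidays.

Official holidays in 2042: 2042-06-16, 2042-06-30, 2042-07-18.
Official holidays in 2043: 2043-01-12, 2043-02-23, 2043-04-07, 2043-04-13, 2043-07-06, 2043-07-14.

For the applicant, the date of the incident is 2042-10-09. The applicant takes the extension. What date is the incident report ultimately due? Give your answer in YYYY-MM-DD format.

2043-06-05

180 calendar days after 2042-10-09 is 2043-04-07.
2043-04-07 is a listed holiday; the preceding business day is 2043-04-06 (Monday).
Add the 60 calendar-day extension to 2043-04-06: 2043-06-05.
2043-06-05 is a Friday and not a listed holiday, so it stands.
So the filing is due 2043-06-05.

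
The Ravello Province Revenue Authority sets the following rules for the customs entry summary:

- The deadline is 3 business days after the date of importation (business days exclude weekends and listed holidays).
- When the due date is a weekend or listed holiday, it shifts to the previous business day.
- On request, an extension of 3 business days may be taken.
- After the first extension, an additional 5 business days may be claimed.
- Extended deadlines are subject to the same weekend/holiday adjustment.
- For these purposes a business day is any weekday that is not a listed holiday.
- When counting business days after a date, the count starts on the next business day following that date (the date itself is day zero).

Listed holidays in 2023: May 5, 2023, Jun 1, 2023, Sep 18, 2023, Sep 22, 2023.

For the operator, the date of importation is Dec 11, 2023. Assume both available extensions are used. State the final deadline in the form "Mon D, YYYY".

Counting 3 business days after Dec 11, 2023 (skipping weekends and listed holidays) reaches Dec 14, 2023.
Dec 14, 2023 (Thursday) is already a business day.
The 3-business-day extension runs from Dec 14, 2023 to Dec 19, 2023.
Dec 19, 2023 is a Tuesday and not a listed holiday, so it stands.
The 5-business-day extension runs from Dec 19, 2023 to Dec 26, 2023.
Dec 26, 2023 (Tuesday) is already a business day.
Final deadline: Dec 26, 2023.

Dec 26, 2023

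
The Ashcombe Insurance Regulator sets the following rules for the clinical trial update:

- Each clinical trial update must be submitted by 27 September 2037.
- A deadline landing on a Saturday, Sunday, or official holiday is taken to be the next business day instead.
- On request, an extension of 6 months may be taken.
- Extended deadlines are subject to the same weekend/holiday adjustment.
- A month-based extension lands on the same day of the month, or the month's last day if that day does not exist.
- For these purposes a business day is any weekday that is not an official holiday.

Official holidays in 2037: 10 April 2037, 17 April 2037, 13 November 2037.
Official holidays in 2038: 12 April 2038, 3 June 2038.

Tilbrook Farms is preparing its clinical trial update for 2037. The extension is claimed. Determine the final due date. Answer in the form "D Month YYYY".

29 March 2038

The statutory due date is 27 September 2037.
27 September 2037 falls on a Sunday. Rolling to the next business day gives 28 September 2037, a Monday.
Applying the 6 months extension: 6 months after 28 September 2037 is 28 March 2038.
Because 28 March 2038 is a Sunday, the deadline becomes 29 March 2038 (Monday).
Deadline: 29 March 2038.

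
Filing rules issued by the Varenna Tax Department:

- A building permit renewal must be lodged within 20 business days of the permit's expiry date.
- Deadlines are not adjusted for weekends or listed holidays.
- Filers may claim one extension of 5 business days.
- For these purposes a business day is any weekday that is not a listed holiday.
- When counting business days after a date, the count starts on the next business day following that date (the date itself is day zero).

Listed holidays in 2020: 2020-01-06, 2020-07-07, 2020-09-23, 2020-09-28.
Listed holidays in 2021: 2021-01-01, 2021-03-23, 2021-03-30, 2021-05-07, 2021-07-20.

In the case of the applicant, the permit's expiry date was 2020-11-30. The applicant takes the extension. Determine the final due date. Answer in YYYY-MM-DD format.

2021-01-05

Starting the day after 2020-11-30 and counting 20 business days lands on 2020-12-28.
2020-12-28 falls on a Monday. The rules make no weekend/holiday allowance, so it remains 2020-12-28.
Applying the 5-business-day extension: 5 business days after 2020-12-28 is 2021-01-05.
2021-01-05 falls on a Tuesday. The rules make no weekend/holiday allowance, so it remains 2021-01-05.
Deadline: 2021-01-05.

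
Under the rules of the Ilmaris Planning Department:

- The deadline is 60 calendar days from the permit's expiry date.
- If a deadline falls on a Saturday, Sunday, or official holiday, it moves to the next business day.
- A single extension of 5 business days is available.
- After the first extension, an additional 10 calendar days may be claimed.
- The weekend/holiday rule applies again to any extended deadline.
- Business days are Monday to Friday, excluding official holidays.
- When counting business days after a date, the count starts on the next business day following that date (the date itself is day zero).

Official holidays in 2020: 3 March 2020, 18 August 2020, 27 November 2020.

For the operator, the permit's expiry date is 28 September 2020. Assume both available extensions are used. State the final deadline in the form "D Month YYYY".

17 December 2020

Trigger date 28 September 2020 + 60 calendar days = 27 November 2020.
Because 27 November 2020 is a listed holiday, the deadline becomes 30 November 2020 (Monday).
Applying the 5-business-day extension: 5 business days after 30 November 2020 is 7 December 2020.
Since 7 December 2020 is a Monday and not a holiday, the date is unchanged.
With the 10-day extension, 7 December 2020 becomes 17 December 2020.
17 December 2020 is a Thursday and not a listed holiday, so it stands.
Deadline: 17 December 2020.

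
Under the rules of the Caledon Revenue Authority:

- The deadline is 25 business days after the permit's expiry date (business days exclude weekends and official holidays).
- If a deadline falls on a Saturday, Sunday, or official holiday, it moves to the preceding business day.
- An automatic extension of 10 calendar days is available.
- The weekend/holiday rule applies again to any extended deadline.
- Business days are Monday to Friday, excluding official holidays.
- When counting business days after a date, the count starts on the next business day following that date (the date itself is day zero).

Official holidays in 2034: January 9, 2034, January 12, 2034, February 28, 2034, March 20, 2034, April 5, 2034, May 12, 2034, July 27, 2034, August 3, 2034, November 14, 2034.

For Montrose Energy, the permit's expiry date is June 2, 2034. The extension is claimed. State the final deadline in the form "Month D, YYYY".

July 17, 2034

Counting 25 business days after June 2, 2034 (skipping weekends and listed holidays) reaches July 7, 2034.
July 7, 2034 falls on a Friday, which is a business day, so no adjustment is needed.
With the 10-day extension, July 7, 2034 becomes July 17, 2034.
Since July 17, 2034 is a Monday and not a holiday, the date is unchanged.
So the filing is due July 17, 2034.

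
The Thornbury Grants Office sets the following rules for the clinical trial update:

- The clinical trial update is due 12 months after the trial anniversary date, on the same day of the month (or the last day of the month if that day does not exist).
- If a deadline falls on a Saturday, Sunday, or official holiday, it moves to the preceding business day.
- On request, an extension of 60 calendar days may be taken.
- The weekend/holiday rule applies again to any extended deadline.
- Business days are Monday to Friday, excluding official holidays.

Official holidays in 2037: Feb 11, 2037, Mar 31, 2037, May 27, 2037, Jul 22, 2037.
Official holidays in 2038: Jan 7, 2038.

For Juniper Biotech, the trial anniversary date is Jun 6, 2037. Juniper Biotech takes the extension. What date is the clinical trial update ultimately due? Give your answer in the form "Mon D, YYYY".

Aug 3, 2038

12 months after Jun 6, 2037, on the same day of the month, is Jun 6, 2038.
Because Jun 6, 2038 is a Sunday, the deadline becomes Jun 4, 2038 (Friday).
Applying the 60-calendar-day extension: Jun 4, 2038 + 60 days = Aug 3, 2038.
Aug 3, 2038 (Tuesday) is already a business day.
The final due date is Aug 3, 2038.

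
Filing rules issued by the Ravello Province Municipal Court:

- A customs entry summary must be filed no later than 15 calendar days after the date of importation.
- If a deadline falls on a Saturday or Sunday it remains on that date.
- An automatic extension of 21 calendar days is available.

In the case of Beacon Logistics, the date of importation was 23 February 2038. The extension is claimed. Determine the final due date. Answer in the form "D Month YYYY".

Trigger date 23 February 2038 + 15 calendar days = 10 March 2038.
10 March 2038 is a Wednesday; no weekend or holiday adjustment applies.
The 21-calendar-day extension moves the deadline from 10 March 2038 to 31 March 2038.
No adjustment is made for weekends or holidays, so 31 March 2038 stands.
Final deadline: 31 March 2038.

31 March 2038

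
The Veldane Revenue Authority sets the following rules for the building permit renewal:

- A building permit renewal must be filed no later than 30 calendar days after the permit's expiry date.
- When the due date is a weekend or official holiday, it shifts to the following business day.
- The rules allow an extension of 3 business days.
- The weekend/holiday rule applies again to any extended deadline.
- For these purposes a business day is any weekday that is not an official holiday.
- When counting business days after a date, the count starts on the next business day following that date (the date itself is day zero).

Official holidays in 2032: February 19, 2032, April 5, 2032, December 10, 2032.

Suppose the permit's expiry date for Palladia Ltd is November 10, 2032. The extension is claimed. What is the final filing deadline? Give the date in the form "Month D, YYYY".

30 calendar days after November 10, 2032 is December 10, 2032.
December 10, 2032 falls on a listed holiday. Rolling to the next business day gives December 13, 2032, a Monday.
Applying the 3-business-day extension: 3 business days after December 13, 2032 is December 16, 2032.
December 16, 2032 is a Thursday and not a listed holiday, so it stands.
Final deadline: December 16, 2032.

December 16, 2032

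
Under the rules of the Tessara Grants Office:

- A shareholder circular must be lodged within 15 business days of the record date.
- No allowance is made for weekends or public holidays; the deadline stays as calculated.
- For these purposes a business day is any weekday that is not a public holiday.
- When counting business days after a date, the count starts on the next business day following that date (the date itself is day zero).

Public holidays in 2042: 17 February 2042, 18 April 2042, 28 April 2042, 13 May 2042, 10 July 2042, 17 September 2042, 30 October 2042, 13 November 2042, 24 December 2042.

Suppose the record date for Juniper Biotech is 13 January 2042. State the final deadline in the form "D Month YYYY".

Counting 15 business days after 13 January 2042 (skipping weekends and listed holidays) reaches 3 February 2042.
3 February 2042 falls on a Monday. The rules make no weekend/holiday allowance, so it remains 3 February 2042.
So the filing is due 3 February 2042.

3 February 2042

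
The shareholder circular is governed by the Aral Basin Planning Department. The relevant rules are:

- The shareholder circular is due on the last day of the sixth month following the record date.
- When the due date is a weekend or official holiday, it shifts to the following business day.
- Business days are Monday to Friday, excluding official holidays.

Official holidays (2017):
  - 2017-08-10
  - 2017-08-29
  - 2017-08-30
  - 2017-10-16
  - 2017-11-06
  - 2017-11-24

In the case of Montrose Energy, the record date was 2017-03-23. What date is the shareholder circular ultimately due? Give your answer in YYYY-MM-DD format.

2017-10-02

6 months after 2017-03-23 falls in September 2017; the last day of that month is 2017-09-30.
2017-09-30 falls on a Saturday. Rolling to the next business day gives 2017-10-02, a Monday.
The final due date is 2017-10-02.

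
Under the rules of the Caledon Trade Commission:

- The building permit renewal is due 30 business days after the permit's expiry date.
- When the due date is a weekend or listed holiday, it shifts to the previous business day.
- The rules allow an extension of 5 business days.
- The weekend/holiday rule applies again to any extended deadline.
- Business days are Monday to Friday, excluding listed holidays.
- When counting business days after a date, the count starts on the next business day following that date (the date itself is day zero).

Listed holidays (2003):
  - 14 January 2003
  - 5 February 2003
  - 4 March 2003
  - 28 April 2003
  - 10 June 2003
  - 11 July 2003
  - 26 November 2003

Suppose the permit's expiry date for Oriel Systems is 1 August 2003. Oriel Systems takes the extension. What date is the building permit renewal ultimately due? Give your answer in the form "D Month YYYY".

19 September 2003

Starting the day after 1 August 2003 and counting 30 business days lands on 12 September 2003.
12 September 2003 is a Friday and not a listed holiday, so it stands.
Counting 5 further business days from 12 September 2003 reaches 19 September 2003.
19 September 2003 (Friday) is already a business day.
So the filing is due 19 September 2003.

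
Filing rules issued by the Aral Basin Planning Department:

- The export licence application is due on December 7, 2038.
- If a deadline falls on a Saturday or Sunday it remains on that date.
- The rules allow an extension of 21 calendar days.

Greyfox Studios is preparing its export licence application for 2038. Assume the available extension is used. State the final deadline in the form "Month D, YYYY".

The statutory due date is December 7, 2038.
December 7, 2038 is a Tuesday; no weekend or holiday adjustment applies.
Add the 21 calendar-day extension to December 7, 2038: December 28, 2038.
No adjustment is made for weekends or holidays, so December 28, 2038 stands.
So the filing is due December 28, 2038.

December 28, 2038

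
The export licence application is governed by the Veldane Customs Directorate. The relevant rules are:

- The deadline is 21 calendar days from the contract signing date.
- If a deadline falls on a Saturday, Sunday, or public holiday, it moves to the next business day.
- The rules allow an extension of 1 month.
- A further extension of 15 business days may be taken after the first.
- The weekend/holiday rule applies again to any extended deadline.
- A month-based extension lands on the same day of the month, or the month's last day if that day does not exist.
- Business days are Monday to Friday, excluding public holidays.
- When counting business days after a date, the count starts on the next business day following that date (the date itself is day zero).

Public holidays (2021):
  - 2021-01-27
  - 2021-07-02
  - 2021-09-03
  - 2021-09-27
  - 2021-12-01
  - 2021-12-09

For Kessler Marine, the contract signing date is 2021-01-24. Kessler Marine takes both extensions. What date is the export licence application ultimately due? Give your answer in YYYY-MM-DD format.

From 2021-01-24, 21 calendar days later is 2021-02-14.
Because 2021-02-14 is a Sunday, the deadline becomes 2021-02-15 (Monday).
Add 1 month to 2021-02-15: 2021-03-15.
2021-03-15 (Monday) is already a business day.
The 15-business-day extension runs from 2021-03-15 to 2021-04-05.
2021-04-05 is a Monday and not a listed holiday, so it stands.
Final deadline: 2021-04-05.

2021-04-05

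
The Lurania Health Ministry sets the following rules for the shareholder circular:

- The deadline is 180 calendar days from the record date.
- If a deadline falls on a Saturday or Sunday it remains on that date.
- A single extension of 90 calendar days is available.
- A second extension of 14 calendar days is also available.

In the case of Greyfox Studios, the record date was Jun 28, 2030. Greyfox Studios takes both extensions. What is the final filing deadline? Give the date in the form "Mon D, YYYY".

Apr 8, 2031

Trigger date Jun 28, 2030 + 180 calendar days = Dec 25, 2030.
Dec 25, 2030 falls on a Wednesday. The rules make no weekend/holiday allowance, so it remains Dec 25, 2030.
Add the 90 calendar-day extension to Dec 25, 2030: Mar 25, 2031.
Mar 25, 2031 falls on a Tuesday. The rules make no weekend/holiday allowance, so it remains Mar 25, 2031.
Applying the 14-calendar-day extension: Mar 25, 2031 + 14 days = Apr 8, 2031.
Apr 8, 2031 is a Tuesday; no weekend or holiday adjustment applies.
So the filing is due Apr 8, 2031.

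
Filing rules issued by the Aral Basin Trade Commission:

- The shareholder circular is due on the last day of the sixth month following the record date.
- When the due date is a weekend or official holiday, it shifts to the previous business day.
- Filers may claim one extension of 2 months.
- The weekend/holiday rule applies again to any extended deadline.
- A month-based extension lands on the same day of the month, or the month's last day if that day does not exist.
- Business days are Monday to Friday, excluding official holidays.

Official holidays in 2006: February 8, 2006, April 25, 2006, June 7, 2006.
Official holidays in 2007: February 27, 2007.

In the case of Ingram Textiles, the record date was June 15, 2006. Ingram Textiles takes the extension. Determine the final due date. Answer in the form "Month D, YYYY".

February 28, 2007

The sixth month after June 15, 2006 is December 2006, whose last day is December 31, 2006.
December 31, 2006 falls on a Sunday. Rolling to the preceding business day gives December 29, 2006, a Friday.
The 2 months extension carries December 29, 2006 to February 28, 2007 (day 29 does not exist in February, so the month's last day is used).
Since February 28, 2007 is a Wednesday and not a holiday, the date is unchanged.
Deadline: February 28, 2007.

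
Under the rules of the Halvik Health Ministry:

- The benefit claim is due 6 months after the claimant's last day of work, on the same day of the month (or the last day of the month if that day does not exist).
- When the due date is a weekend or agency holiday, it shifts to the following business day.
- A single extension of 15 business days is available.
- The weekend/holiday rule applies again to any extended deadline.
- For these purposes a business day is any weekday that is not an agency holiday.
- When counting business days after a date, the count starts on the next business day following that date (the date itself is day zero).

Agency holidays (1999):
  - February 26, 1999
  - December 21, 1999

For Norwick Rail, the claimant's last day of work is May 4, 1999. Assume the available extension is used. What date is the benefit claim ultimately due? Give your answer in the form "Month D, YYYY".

November 25, 1999

6 months from May 4, 1999 is November 4, 1999.
Since November 4, 1999 is a Thursday and not a holiday, the date is unchanged.
The 15-business-day extension runs from November 4, 1999 to November 25, 1999.
November 25, 1999 falls on a Thursday, which is a business day, so no adjustment is needed.
Final deadline: November 25, 1999.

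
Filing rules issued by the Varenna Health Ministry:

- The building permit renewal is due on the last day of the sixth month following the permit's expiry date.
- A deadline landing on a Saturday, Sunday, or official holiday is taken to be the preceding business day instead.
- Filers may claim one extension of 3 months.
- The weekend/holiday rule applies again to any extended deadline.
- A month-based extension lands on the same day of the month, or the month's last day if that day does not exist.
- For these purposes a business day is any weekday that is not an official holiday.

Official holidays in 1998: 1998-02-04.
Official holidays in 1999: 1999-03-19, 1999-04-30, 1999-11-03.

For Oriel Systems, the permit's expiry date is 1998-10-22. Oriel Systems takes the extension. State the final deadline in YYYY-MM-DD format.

6 months after 1998-10-22 falls in April 1999; the last day of that month is 1999-04-30.
Because 1999-04-30 is a listed holiday, the deadline becomes 1999-04-29 (Thursday).
The 3 months extension carries 1999-04-29 to 1999-07-29.
1999-07-29 (Thursday) is already a business day.
The final due date is 1999-07-29.

1999-07-29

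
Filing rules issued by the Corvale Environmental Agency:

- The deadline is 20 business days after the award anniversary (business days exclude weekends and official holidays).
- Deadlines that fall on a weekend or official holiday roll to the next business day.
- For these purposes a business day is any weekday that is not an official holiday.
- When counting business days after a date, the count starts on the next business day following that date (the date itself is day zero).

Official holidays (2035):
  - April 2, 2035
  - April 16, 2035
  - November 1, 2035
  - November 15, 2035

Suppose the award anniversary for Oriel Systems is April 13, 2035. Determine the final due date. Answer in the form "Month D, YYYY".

Counting 20 business days after April 13, 2035 (skipping weekends and listed holidays) reaches May 14, 2035.
May 14, 2035 falls on a Monday, which is a business day, so no adjustment is needed.
Deadline: May 14, 2035.

May 14, 2035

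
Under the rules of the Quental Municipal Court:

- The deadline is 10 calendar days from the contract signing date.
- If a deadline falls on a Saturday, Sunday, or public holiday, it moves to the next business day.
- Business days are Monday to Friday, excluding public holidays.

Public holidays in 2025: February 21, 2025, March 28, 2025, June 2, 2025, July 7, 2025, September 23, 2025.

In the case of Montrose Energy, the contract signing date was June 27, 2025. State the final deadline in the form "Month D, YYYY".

10 calendar days after June 27, 2025 is July 7, 2025.
Because July 7, 2025 is a listed holiday, the deadline becomes July 8, 2025 (Tuesday).
So the filing is due July 8, 2025.

July 8, 2025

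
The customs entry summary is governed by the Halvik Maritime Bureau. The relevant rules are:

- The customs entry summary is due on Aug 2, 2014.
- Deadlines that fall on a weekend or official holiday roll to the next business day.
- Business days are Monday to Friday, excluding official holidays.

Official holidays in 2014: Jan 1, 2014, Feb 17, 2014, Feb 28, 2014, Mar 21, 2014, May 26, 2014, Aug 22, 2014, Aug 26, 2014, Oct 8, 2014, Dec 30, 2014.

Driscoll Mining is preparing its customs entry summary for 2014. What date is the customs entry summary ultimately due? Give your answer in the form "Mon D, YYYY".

Aug 4, 2014

The statutory due date is Aug 2, 2014.
Aug 2, 2014 is a Saturday, so it moves to the next business day, Aug 4, 2014 (Monday).
The final due date is Aug 4, 2014.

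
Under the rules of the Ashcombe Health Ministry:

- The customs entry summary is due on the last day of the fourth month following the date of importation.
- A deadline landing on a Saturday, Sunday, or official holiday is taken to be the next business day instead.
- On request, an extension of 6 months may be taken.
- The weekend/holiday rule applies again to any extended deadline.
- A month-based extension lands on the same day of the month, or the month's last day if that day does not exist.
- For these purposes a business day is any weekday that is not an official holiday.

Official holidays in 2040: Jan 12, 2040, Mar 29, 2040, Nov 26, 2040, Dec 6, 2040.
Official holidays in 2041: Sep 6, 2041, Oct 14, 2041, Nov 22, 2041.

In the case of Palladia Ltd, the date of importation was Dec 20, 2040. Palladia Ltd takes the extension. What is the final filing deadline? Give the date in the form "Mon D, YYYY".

4 months after Dec 20, 2040 is April 2041; that month ends on Apr 30, 2041.
Apr 30, 2041 falls on a Tuesday, which is a business day, so no adjustment is needed.
Add 6 months to Apr 30, 2041: Oct 30, 2041.
Oct 30, 2041 (Wednesday) is already a business day.
Deadline: Oct 30, 2041.

Oct 30, 2041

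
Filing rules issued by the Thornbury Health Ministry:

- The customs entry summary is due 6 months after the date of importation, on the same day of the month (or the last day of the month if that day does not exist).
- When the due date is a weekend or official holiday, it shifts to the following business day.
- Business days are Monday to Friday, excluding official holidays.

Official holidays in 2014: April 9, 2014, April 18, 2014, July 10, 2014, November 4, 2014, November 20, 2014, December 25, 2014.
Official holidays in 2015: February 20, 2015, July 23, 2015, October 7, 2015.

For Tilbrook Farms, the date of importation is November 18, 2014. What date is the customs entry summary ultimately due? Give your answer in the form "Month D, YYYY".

May 18, 2015

6 months from November 18, 2014 is May 18, 2015.
May 18, 2015 falls on a Monday, which is a business day, so no adjustment is needed.
Deadline: May 18, 2015.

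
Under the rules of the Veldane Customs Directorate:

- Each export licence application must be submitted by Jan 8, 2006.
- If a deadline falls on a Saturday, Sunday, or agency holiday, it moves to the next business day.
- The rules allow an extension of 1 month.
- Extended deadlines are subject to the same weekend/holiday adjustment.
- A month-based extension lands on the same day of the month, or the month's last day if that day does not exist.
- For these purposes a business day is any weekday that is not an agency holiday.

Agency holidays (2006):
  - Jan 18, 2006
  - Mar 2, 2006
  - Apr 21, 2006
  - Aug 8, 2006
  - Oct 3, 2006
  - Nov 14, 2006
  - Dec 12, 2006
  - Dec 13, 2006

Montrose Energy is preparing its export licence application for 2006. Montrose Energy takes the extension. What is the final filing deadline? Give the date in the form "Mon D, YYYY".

Start from the fixed due date, Jan 8, 2006.
Jan 8, 2006 is a Sunday; the next business day is Jan 9, 2006 (Monday).
Applying the 1 month extension: 1 month after Jan 9, 2006 is Feb 9, 2006.
Feb 9, 2006 is a Thursday and not a listed holiday, so it stands.
Deadline: Feb 9, 2006.

Feb 9, 2006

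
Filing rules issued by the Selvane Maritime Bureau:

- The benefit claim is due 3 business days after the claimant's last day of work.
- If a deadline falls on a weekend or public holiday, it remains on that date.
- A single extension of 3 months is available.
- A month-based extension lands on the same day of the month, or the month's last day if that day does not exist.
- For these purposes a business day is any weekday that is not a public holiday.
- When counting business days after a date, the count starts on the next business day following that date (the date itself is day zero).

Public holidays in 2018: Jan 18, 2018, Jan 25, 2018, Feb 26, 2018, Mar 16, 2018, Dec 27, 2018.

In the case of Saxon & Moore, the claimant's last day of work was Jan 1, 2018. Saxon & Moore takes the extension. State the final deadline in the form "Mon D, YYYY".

Starting the day after Jan 1, 2018 and counting 3 business days lands on Jan 4, 2018.
Jan 4, 2018 falls on a Thursday. The rules make no weekend/holiday allowance, so it remains Jan 4, 2018.
Add 3 months to Jan 4, 2018: Apr 4, 2018.
Apr 4, 2018 falls on a Wednesday. The rules make no weekend/holiday allowance, so it remains Apr 4, 2018.
Deadline: Apr 4, 2018.

Apr 4, 2018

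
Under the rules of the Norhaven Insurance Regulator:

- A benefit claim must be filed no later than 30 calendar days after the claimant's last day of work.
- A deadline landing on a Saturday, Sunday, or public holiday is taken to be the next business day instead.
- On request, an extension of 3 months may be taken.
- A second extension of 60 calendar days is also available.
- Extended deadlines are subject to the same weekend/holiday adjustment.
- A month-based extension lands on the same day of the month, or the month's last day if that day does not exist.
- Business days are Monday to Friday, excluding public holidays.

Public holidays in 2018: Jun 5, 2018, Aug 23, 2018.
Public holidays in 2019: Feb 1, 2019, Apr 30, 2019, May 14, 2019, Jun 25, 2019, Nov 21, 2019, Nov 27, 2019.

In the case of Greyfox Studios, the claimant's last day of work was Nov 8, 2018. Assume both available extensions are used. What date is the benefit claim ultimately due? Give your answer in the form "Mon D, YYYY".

May 10, 2019

Trigger date Nov 8, 2018 + 30 calendar days = Dec 8, 2018.
Dec 8, 2018 is a Saturday; the next business day is Dec 10, 2018 (Monday).
The 3 months extension carries Dec 10, 2018 to Mar 10, 2019.
Mar 10, 2019 falls on a Sunday. Rolling to the next business day gives Mar 11, 2019, a Monday.
Add the 60 calendar-day extension to Mar 11, 2019: May 10, 2019.
May 10, 2019 falls on a Friday, which is a business day, so no adjustment is needed.
So the filing is due May 10, 2019.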